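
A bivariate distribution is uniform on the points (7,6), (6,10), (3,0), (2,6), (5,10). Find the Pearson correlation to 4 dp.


Cov(X,Y) = 3.3600, Var(X) = 3.4400, Var(Y) = 13.4400
rho = Cov/(sqrt(VarX)*sqrt(VarY)) = 0.4942

0.4942


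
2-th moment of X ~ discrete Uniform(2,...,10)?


E[X^2] = (1/9) * sum(x^2 for x=2..10)
= 384/9 = 128/3

128/3


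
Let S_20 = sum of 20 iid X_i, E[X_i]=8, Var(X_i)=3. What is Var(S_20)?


By independence, Var(S_n) = n*Var(X_1) = 20*3 = 60

60


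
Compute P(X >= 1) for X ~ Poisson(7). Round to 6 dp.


P(X>=1) = 1 - P(X<=0) = 1 - (e^(-7)*7^0/0!)
≈ 1 - 0.0009118820 = 0.9990881180
≈ 0.999088

0.999088


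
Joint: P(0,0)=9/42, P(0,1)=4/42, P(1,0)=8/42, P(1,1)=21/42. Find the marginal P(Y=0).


P(Y=0) = P(0,0)+P(1,0) = 9/42 + 8/42 = 17/42

17/42


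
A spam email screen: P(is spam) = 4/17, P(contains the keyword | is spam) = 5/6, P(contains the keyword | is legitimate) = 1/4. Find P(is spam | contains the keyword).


P(A) = P(A|B)P(B) + P(A|B')P(B') = 5/6*4/17 + 1/4*13/17 = 79/204
P(B|A) = P(A|B)P(B)/P(A) = (10/51)/(79/204) = 40/79

40/79


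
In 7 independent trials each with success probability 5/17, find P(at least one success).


P(at least one) = 1 - P(none)
P(none) = (1 - 5/17)^7 = (12/17)^7 = 35831808/410338673
P(at least one) = 1 - 35831808/410338673 = 374506865/410338673

374506865/410338673


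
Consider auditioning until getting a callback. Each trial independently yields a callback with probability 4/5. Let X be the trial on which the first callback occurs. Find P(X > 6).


P(X > 6) = P(first 6 trials all fail) = (1-p)^6 = (1/5)^6 = 1/15625

1/15625


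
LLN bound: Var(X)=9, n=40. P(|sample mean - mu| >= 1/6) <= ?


Var(Xbar) = Var(X)/n = 9/40
Chebyshev: P(|Xbar-mu| >= 1/6) <= Var(Xbar)/(1/6)^2 = (9/40)/(1/36) = 81/10
Bound exceeds 1, so trivial bound: 1

1


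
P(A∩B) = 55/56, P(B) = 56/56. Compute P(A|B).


P(A|B) = P(A∩B)/P(B) = (55/56)/(56/56) = 55/56

55/56


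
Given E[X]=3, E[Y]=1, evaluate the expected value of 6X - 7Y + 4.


E[6X - 7Y + 4] = 6*E[X] - 7*E[Y] + 4
= (6)*(3) + (-7)*(1) + (4)
= 18 - 7 + 4 = 15

15


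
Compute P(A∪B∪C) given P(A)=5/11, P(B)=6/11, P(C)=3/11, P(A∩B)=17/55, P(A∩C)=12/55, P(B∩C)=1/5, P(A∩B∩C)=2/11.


P(A∪B∪C) = P(A)+P(B)+P(C) - P(AB)-P(AC)-P(BC) + P(ABC)
= 5/11+6/11+3/11 - 17/55-12/55-1/5 + 2/11
= 8/11

8/11


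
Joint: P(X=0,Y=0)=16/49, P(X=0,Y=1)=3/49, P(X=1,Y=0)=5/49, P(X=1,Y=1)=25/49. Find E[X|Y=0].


P(Y=0) = 21/49
E[X|Y=0] = (0*16 + 1*5)/21 = 5/21

5/21


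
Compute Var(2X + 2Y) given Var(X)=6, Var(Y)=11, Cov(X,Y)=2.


Var(2X + 2Y) = 2^2*Var(X) + 2^2*Var(Y) + 2*2*2*Cov(X,Y)
= 4*6 + 4*11 + 8*2
= 24 + 44 + 16 = 84

84


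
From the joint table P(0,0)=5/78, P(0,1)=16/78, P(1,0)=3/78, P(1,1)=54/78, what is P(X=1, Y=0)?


Read from table: P(X=1, Y=0) = 3/78 = 1/26

1/26


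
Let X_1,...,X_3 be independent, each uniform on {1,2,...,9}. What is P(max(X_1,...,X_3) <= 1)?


P(max <= 1) = P(all X_i <= 1) = (P(X_1 <= 1))^3
= (1/9)^3 = 1/729

1/729


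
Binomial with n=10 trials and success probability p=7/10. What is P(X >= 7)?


P(X>=7) = P(X=7) + P(X=8) + P(X=9) + P(X=10)
= 66706983/250000000 + 466948881/2000000000 + 121060821/1000000000 + 282475249/10000000000
= 406006699/625000000

406006699/625000000


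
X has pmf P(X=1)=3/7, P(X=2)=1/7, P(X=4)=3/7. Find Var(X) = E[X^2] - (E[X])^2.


E[X] = 17/7, E[X^2] = 55/7
Var(X) = E[X^2] - (E[X])^2 = 55/7 - (17/7)^2 = 96/49

96/49


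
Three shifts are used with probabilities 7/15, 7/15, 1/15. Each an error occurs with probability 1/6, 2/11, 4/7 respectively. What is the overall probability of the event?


P(A) = P(A|B1)P(B1) + P(A|B2)P(B2) + P(A|B3)P(B3)
= 1/6*7/15 + 2/11*7/15 + 4/7*1/15
= 7/90 + 14/165 + 4/105 = 1391/6930

1391/6930


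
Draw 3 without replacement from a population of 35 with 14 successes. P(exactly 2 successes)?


P(X=2) = C(14,2)*C(21,1) / C(35,3)
= 91*21 / 6545
= 1911/6545 = 273/935

273/935


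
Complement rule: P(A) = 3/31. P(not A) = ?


P(A') = 1 - P(A) = 1 - 3/31 = 28/31

28/31


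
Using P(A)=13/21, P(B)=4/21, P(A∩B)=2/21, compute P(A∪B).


P(A∪B) = P(A) + P(B) - P(A∩B)
= 13/21 + 4/21 - 2/21 = 5/7

5/7


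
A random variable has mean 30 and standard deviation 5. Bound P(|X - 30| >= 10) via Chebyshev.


k = 10/5 = 2
Chebyshev: P(|X-mu| >= k*sigma) <= 1/k^2 = 1/2^2 = 1/4

1/4


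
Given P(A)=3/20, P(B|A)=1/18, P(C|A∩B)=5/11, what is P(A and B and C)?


P(A∩B∩C) = P(A) * P(B|A) * P(C|A∩B)
= 3/20 * 1/18 * 5/11
= 1/120 * 5/11 = 1/264

1/264


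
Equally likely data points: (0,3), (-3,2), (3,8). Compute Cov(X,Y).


E[X]=0, E[Y]=13/3, E[XY]=6
Cov(X,Y) = E[XY] - E[X]E[Y] = 6 - 0*13/3 = 6

6


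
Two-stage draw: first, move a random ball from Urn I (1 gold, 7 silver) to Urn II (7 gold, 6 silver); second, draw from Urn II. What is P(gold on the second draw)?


P(transfer gold) = 1/8; P(transfer silver) = 7/8
If gold transferred: Urn II has 8 gold of 14, so P(gold|gold moved) = 4/7
If silver transferred: Urn II has 7 gold of 14, so P(gold|silver moved) = 1/2
By total probability: P(gold) = 1/8*4/7 + 7/8*1/2 = 57/112

57/112


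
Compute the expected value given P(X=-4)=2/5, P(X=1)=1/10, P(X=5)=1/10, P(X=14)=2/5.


E[X] = sum(x * P(x))
= -4*2/5 + 1*1/10 + 5*1/10 + 14*2/5
= 23/5

23/5


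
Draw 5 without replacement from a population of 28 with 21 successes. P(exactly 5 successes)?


P(X=5) = C(21,5)*C(7,0) / C(28,5)
= 20349*1 / 98280
= 20349/98280 = 323/1560

323/1560


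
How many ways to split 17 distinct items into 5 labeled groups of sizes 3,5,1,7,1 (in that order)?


17! = 355687428096000
Denominator: 3!=6 * 5!=120 * 1!=1 * 7!=5040 * 1!=1
Coefficient = 355687428096000 / 3628800 = 98017920

98017920


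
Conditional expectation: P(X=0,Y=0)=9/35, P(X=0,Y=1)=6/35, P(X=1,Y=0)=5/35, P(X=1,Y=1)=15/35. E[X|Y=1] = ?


P(Y=1) = 21/35
E[X|Y=1] = (0*6 + 1*15)/21 = 15/21 = 5/7

5/7


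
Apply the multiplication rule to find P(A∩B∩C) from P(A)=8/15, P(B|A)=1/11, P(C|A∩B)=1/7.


P(A∩B∩C) = P(A) * P(B|A) * P(C|A∩B)
= 8/15 * 1/11 * 1/7
= 8/165 * 1/7 = 8/1155

8/1155


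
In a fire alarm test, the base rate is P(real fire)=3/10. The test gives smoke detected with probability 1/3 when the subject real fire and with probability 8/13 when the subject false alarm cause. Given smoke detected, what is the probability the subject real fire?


P(A) = P(A|B)P(B) + P(A|B')P(B') = 1/3*3/10 + 8/13*7/10 = 69/130
P(B|A) = P(A|B)P(B)/P(A) = (1/10)/(69/130) = 13/69

13/69


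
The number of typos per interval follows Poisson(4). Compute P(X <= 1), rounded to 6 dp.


P(X<=1) = e^(-4)*4^0/0! + e^(-4)*4^1/1!
≈ 0.0183156389 + 0.0732625556
= 0.0915781945
≈ 0.091578

0.091578


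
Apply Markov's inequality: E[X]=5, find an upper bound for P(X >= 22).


Markov: P(X >= a) <= E[X]/a
P(X >= 22) <= 5/22

5/22


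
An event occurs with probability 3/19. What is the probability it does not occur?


P(A') = 1 - P(A) = 1 - 3/19 = 16/19

16/19


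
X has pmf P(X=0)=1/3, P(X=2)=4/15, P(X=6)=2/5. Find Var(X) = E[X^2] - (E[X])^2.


E[X] = 44/15, E[X^2] = 232/15
Var(X) = E[X^2] - (E[X])^2 = 232/15 - (44/15)^2 = 1544/225

1544/225


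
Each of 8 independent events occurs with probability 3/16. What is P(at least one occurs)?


P(at least one) = 1 - P(none)
P(none) = (1 - 3/16)^8 = (13/16)^8 = 815730721/4294967296
P(at least one) = 1 - 815730721/4294967296 = 3479236575/4294967296

3479236575/4294967296


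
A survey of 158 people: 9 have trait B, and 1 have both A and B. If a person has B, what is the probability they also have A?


P(A|B) = P(A∩B)/P(B) = (1/158)/(9/158) = 1/9

1/9


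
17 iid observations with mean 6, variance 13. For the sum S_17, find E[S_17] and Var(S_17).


E[S_n] = n*mu = 17*6 = 102
Var(S_n) = n*sigma^2 = 17*13 = 221

E[S_17]=102, Var(S_17)=221


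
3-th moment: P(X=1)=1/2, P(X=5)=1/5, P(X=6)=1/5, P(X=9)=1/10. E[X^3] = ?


E[X^3] = sum(x^3 * P(x))
= 1*1/2 + 125*1/5 + 216*1/5 + 729*1/10
= 708/5

708/5


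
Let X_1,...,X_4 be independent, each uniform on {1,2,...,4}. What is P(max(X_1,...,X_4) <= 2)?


P(max <= 2) = P(all X_i <= 2) = (P(X_1 <= 2))^4
= (2/4)^4 = (1/2)^4 = 1/16

1/16


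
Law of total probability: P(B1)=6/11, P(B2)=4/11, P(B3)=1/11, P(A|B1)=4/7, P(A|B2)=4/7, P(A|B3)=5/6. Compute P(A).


P(A) = P(A|B1)P(B1) + P(A|B2)P(B2) + P(A|B3)P(B3)
= 4/7*6/11 + 4/7*4/11 + 5/6*1/11
= 24/77 + 16/77 + 5/66 = 25/42

25/42


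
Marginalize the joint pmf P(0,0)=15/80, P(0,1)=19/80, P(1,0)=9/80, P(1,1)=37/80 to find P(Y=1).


P(Y=1) = P(0,1)+P(1,1) = 19/80 + 37/80 = 56/80 = 7/10

7/10


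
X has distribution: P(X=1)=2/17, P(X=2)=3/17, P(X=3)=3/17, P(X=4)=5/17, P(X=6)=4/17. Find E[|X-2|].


E[|X-2|] = sum(g(x)*P(x))
= 1*2/17 + 0*3/17 + 1*3/17 + 2*5/17 + 4*4/17
= 31/17

31/17


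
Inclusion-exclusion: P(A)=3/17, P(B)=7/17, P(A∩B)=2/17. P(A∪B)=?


P(A∪B) = P(A) + P(B) - P(A∩B)
= 3/17 + 7/17 - 2/17 = 8/17

8/17


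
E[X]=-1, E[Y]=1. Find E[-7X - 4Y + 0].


E[-7X - 4Y + 0] = -7*E[X] - 4*E[Y] + 0
= (-7)*(-1) + (-4)*(1) + (0)
= 7 - 4 + 0 = 3

3


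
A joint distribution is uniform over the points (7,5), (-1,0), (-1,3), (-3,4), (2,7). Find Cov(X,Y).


E[X]=4/5, E[Y]=19/5, E[XY]=34/5
Cov(X,Y) = E[XY] - E[X]E[Y] = 34/5 - 4/5*19/5 = 94/25

94/25


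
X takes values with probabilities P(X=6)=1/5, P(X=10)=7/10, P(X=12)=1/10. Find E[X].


E[X] = sum(x * P(x))
= 6*1/5 + 10*7/10 + 12*1/10
= 47/5

47/5


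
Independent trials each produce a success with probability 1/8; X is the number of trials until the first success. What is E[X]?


For geometric (trials until first success), E[X] = 1/p = 1/(1/8) = 8

8


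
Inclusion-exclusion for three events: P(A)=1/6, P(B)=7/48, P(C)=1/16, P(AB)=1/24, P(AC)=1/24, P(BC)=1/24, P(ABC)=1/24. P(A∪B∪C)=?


P(A∪B∪C) = P(A)+P(B)+P(C) - P(AB)-P(AC)-P(BC) + P(ABC)
= 1/6+7/48+1/16 - 1/24-1/24-1/24 + 1/24
= 7/24

7/24


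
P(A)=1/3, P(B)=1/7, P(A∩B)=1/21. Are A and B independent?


P(A)*P(B) = 1/3*1/7 = 1/21
P(A∩B) = 1/21, which equals P(A)P(B), so independent

Yes, A and B are independent


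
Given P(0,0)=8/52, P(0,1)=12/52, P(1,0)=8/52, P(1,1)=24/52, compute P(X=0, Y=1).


Read from table: P(X=0, Y=1) = 12/52 = 3/13

3/13


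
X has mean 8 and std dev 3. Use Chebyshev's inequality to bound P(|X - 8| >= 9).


k = 9/3 = 3
Chebyshev: P(|X-mu| >= k*sigma) <= 1/k^2 = 1/3^2 = 1/9

1/9


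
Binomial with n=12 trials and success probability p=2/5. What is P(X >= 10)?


P(X>=10) = P(X=10) + P(X=11) + P(X=12)
= 608256/244140625 + 73728/244140625 + 4096/244140625
= 137216/48828125

137216/48828125


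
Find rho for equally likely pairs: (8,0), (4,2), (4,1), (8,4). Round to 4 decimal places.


Cov(X,Y) = 0.5000, Var(X) = 4.0000, Var(Y) = 2.1875
rho = Cov/(sqrt(VarX)*sqrt(VarY)) = 0.1690

0.1690


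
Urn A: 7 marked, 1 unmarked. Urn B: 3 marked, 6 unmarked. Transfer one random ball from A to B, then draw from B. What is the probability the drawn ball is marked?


P(transfer marked) = 7/8; P(transfer unmarked) = 1/8
If marked transferred: Urn II has 4 marked of 10, so P(marked|marked moved) = 2/5
If unmarked transferred: Urn II has 3 marked of 10, so P(marked|unmarked moved) = 3/10
By total probability: P(marked) = 7/8*2/5 + 1/8*3/10 = 31/80

31/80


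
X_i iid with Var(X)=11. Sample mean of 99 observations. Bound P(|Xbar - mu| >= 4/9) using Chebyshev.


Var(Xbar) = Var(X)/n = 11/99
Chebyshev: P(|Xbar-mu| >= 4/9) <= Var(Xbar)/(4/9)^2 = (1/9)/(16/81) = 9/16

9/16


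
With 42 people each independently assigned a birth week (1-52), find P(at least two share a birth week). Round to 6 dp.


P(all different) = prod((52-i)/52 for i=0..41) = 0.000000
P(at least one match) = 1 - 0.000000 = 1.000000

1.000000


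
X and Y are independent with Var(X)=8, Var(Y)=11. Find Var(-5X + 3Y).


Independence => Cov(X,Y)=0
Var(-5X + 3Y) = (-5)^2*Var(X) + 3^2*Var(Y)
= 25*8 + 9*11 = 299

299


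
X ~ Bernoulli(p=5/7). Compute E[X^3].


For Bernoulli: X in {0,1}
E[X^3] = 0^3*(1-5/7) + 1^3*5/7 = 5/7

5/7


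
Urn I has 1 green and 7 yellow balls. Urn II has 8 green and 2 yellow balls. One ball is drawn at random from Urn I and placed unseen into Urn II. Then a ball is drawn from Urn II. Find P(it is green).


P(transfer green) = 1/8; P(transfer yellow) = 7/8
If green transferred: Urn II has 9 green of 11, so P(green|green moved) = 9/11
If yellow transferred: Urn II has 8 green of 11, so P(green|yellow moved) = 8/11
By total probability: P(green) = 1/8*9/11 + 7/8*8/11 = 65/88

65/88


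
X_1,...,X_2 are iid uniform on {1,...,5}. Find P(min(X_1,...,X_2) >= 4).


P(min >= 4) = P(all X_i >= 4) = (P(X_1 >= 4))^2
= (2/5)^2 = 4/25

4/25


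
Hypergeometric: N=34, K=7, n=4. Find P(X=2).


P(X=2) = C(7,2)*C(27,2) / C(34,4)
= 21*351 / 46376
= 7371/46376

7371/46376


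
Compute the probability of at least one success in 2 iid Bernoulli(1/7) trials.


P(at least one) = 1 - P(none)
P(none) = (1 - 1/7)^2 = (6/7)^2 = 36/49
P(at least one) = 1 - 36/49 = 13/49

13/49


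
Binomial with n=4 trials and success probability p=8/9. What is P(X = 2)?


P(X=2) = C(4,2) * p^2 * (1-p)^2
= 6 * 64/81 * 1/81
= 128/2187

128/2187


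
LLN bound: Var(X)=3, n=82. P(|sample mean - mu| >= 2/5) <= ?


Var(Xbar) = Var(X)/n = 3/82
Chebyshev: P(|Xbar-mu| >= 2/5) <= Var(Xbar)/(2/5)^2 = (3/82)/(4/25) = 75/328

75/328


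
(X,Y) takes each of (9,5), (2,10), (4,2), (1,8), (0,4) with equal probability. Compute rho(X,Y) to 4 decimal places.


Cov(X,Y) = -2.3600, Var(X) = 10.1600, Var(Y) = 8.1600
rho = Cov/(sqrt(VarX)*sqrt(VarY)) = -0.2592

-0.2592


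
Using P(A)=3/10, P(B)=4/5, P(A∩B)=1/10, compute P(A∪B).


P(A∪B) = P(A) + P(B) - P(A∩B)
= 3/10 + 4/5 - 1/10 = 1

1


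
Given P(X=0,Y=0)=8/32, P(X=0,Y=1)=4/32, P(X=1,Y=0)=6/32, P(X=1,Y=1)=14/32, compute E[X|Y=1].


P(Y=1) = 18/32
E[X|Y=1] = (0*4 + 1*14)/18 = 14/18 = 7/9

7/9


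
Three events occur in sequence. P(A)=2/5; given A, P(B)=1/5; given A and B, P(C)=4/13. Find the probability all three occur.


P(A∩B∩C) = P(A) * P(B|A) * P(C|A∩B)
= 2/5 * 1/5 * 4/13
= 2/25 * 4/13 = 8/325

8/325


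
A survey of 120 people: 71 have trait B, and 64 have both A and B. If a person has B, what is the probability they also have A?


P(A|B) = P(A∩B)/P(B) = (64/120)/(71/120) = 64/71

64/71


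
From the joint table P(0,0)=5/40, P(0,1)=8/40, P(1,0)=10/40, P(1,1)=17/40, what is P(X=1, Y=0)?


Read from table: P(X=1, Y=0) = 10/40 = 1/4

1/4


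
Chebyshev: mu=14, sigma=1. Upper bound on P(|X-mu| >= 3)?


k = 3/1 = 3
Chebyshev: P(|X-mu| >= k*sigma) <= 1/k^2 = 1/3^2 = 1/9

1/9


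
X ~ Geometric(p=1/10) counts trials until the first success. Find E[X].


For geometric (trials until first success), E[X] = 1/p = 1/(1/10) = 10

10


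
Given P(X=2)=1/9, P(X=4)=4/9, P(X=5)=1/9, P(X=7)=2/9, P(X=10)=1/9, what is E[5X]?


E[5X] = sum(g(x)*P(x))
= 10*1/9 + 20*4/9 + 25*1/9 + 35*2/9 + 50*1/9
= 235/9

235/9


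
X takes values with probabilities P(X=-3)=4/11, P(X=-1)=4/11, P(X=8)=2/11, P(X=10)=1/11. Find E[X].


E[X] = sum(x * P(x))
= -3*4/11 - 1*4/11 + 8*2/11 + 10*1/11
= 10/11

10/11


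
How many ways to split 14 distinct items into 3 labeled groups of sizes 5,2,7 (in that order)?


14! = 87178291200
Denominator: 5!=120 * 2!=2 * 7!=5040
Coefficient = 87178291200 / 1209600 = 72072

72072


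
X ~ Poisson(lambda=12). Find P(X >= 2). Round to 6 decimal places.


P(X>=2) = 1 - P(X<=1) = 1 - (e^(-12)*12^0/0! + e^(-12)*12^1/1!)
≈ 1 - (0.0000061442 + 0.0000737305)
= 1 - 0.0000798747 = 0.9999201253
≈ 0.999920

0.999920


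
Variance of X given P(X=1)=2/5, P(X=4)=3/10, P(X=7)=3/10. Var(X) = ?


E[X] = 37/10, E[X^2] = 199/10
Var(X) = E[X^2] - (E[X])^2 = 199/10 - (37/10)^2 = 621/100

621/100


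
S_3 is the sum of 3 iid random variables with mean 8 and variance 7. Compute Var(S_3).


By independence, Var(S_n) = n*Var(X_1) = 3*7 = 21

21


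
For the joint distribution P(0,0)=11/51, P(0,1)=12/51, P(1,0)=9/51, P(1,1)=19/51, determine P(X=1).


P(X=1) = P(1,0)+P(1,1) = 9/51 + 19/51 = 28/51

28/51


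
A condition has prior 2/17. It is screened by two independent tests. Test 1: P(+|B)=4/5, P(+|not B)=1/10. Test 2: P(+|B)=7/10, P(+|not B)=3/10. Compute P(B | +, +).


After test 1: P(+) = 4/5*2/17 + 1/10*15/17 = 31/170
P(B|+) = (8/85)/(31/170) = 16/31
After test 2 (use post1 as new prior): P(+) = 7/10*16/31 + 3/10*15/31 = 157/310
P(B|+,+) = (56/155)/(157/310) = 112/157

112/157


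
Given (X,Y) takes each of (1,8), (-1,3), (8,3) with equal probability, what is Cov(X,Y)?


E[X]=8/3, E[Y]=14/3, E[XY]=29/3
Cov(X,Y) = E[XY] - E[X]E[Y] = 29/3 - 8/3*14/3 = -25/9

-25/9


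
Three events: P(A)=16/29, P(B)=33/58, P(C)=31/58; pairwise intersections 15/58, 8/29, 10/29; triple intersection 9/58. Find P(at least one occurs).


P(A∪B∪C) = P(A)+P(B)+P(C) - P(AB)-P(AC)-P(BC) + P(ABC)
= 16/29+33/58+31/58 - 15/58-8/29-10/29 + 9/58
= 27/29

27/29


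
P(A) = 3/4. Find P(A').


P(A') = 1 - P(A) = 1 - 3/4 = 1/4

1/4


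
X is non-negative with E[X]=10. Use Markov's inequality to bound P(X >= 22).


Markov: P(X >= a) <= E[X]/a
P(X >= 22) <= 10/22 = 5/11

5/11


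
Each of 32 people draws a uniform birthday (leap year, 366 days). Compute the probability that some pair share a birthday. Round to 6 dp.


P(all different) = prod((366-i)/366 for i=0..31) = 0.247626
P(at least one match) = 1 - 0.247626 = 0.752374

0.752374


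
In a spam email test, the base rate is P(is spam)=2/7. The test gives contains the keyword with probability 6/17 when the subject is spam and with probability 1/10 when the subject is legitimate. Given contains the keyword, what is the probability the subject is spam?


P(A) = P(A|B)P(B) + P(A|B')P(B') = 6/17*2/7 + 1/10*5/7 = 41/238
P(B|A) = P(A|B)P(B)/P(A) = (12/119)/(41/238) = 24/41

24/41


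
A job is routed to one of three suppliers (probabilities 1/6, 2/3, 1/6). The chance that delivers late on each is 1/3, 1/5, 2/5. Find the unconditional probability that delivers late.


P(A) = P(A|B1)P(B1) + P(A|B2)P(B2) + P(A|B3)P(B3)
= 1/3*1/6 + 1/5*2/3 + 2/5*1/6
= 1/18 + 2/15 + 1/15 = 23/90

23/90


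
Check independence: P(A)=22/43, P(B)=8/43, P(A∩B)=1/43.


P(A)*P(B) = 22/43*8/43 = 176/1849
P(A∩B) = 1/43 != 176/1849, so not independent

No, A and B are not independent


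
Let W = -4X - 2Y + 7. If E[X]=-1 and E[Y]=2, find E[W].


E[-4X - 2Y + 7] = -4*E[X] - 2*E[Y] + 7
= (-4)*(-1) + (-2)*(2) + (7)
= 4 - 4 + 7 = 7

7


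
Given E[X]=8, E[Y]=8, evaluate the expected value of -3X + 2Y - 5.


E[-3X + 2Y - 5] = -3*E[X] + 2*E[Y] - 5
= (-3)*(8) + (2)*(8) + (-5)
= -24 + 16 - 5 = -13

-13


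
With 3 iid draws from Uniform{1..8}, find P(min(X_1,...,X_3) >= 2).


P(min >= 2) = P(all X_i >= 2) = (P(X_1 >= 2))^3
= (7/8)^3 = 343/512

343/512


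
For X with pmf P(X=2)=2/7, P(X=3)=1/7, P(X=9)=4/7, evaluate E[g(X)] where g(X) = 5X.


E[5X] = sum(g(x)*P(x))
= 10*2/7 + 15*1/7 + 45*4/7
= 215/7

215/7


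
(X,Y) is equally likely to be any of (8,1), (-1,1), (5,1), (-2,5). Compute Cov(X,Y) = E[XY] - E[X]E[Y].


E[X]=5/2, E[Y]=2, E[XY]=1/2
Cov(X,Y) = E[XY] - E[X]E[Y] = 1/2 - 5/2*2 = -9/2

-9/2


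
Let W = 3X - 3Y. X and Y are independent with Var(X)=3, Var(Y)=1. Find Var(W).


Independence => Cov(X,Y)=0
Var(3X - 3Y) = 3^2*Var(X) + (-3)^2*Var(Y)
= 9*3 + 9*1 = 36

36


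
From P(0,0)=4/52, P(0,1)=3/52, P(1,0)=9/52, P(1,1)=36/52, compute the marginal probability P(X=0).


P(X=0) = P(0,0)+P(0,1) = 4/52 + 3/52 = 7/52

7/52


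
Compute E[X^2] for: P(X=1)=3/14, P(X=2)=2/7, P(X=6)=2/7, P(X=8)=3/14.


E[X^2] = sum(x^2 * P(x))
= 1*3/14 + 4*2/7 + 36*2/7 + 64*3/14
= 355/14

355/14


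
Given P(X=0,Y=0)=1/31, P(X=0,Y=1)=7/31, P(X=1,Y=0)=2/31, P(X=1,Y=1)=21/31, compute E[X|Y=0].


P(Y=0) = 3/31
E[X|Y=0] = (0*1 + 1*2)/3 = 2/3

2/3


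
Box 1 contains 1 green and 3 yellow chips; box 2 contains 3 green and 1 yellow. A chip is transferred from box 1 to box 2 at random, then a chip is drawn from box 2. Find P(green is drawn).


P(transfer green) = 1/4; P(transfer yellow) = 3/4
If green transferred: Urn II has 4 green of 5, so P(green|green moved) = 4/5
If yellow transferred: Urn II has 3 green of 5, so P(green|yellow moved) = 3/5
By total probability: P(green) = 1/4*4/5 + 3/4*3/5 = 13/20

13/20


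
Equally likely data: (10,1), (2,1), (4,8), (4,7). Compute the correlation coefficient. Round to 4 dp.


Cov(X,Y) = -3.2500, Var(X) = 9.0000, Var(Y) = 10.6875
rho = Cov/(sqrt(VarX)*sqrt(VarY)) = -0.3314

-0.3314


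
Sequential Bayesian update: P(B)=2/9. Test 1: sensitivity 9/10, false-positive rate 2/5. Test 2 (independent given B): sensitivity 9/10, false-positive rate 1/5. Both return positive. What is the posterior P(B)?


After test 1: P(+) = 9/10*2/9 + 2/5*7/9 = 23/45
P(B|+) = (1/5)/(23/45) = 9/23
After test 2 (use post1 as new prior): P(+) = 9/10*9/23 + 1/5*14/23 = 109/230
P(B|+,+) = (81/230)/(109/230) = 81/109

81/109


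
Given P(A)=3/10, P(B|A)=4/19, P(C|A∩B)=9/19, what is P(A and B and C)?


P(A∩B∩C) = P(A) * P(B|A) * P(C|A∩B)
= 3/10 * 4/19 * 9/19
= 6/95 * 9/19 = 54/1805

54/1805


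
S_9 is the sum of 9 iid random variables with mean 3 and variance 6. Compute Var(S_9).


By independence, Var(S_n) = n*Var(X_1) = 9*6 = 54

54


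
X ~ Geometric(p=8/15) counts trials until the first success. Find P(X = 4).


P(X=4) = (1-p)^3 * p = (7/15)^3 * 8/15
= 343/3375 * 8/15 = 2744/50625

2744/50625


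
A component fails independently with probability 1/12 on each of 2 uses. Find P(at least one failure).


P(at least one) = 1 - P(none)
P(none) = (1 - 1/12)^2 = (11/12)^2 = 121/144
P(at least one) = 1 - 121/144 = 23/144

23/144


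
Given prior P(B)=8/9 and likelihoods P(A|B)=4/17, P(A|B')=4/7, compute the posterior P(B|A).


P(A) = P(A|B)P(B) + P(A|B')P(B') = 4/17*8/9 + 4/7*1/9 = 292/1071
P(B|A) = P(A|B)P(B)/P(A) = (32/153)/(292/1071) = 56/73

56/73


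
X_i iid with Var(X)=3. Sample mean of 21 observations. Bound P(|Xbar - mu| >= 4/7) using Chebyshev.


Var(Xbar) = Var(X)/n = 3/21
Chebyshev: P(|Xbar-mu| >= 4/7) <= Var(Xbar)/(4/7)^2 = (1/7)/(16/49) = 7/16

7/16


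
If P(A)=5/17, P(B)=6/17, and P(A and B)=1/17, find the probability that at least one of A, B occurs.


P(A∪B) = P(A) + P(B) - P(A∩B)
= 5/17 + 6/17 - 1/17 = 10/17

10/17


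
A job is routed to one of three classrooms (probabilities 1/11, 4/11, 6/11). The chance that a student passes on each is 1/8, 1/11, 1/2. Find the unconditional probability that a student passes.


P(A) = P(A|B1)P(B1) + P(A|B2)P(B2) + P(A|B3)P(B3)
= 1/8*1/11 + 1/11*4/11 + 1/2*6/11
= 1/88 + 4/121 + 3/11 = 307/968

307/968


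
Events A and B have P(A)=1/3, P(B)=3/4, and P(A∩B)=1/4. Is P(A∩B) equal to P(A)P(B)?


P(A)*P(B) = 1/3*3/4 = 1/4
P(A∩B) = 1/4, which equals P(A)P(B), so independent

Yes, A and B are independent


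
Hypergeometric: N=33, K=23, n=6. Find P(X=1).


P(X=1) = C(23,1)*C(10,5) / C(33,6)
= 23*252 / 1107568
= 5796/1107568 = 207/39556

207/39556


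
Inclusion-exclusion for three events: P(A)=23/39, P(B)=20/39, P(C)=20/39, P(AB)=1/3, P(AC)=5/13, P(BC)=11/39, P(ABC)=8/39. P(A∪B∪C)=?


P(A∪B∪C) = P(A)+P(B)+P(C) - P(AB)-P(AC)-P(BC) + P(ABC)
= 23/39+20/39+20/39 - 1/3-5/13-11/39 + 8/39
= 32/39

32/39


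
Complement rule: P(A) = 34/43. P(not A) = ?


P(A') = 1 - P(A) = 1 - 34/43 = 9/43

9/43


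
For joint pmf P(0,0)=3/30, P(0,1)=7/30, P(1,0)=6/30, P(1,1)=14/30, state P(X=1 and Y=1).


Read from table: P(X=1, Y=1) = 14/30 = 7/15

7/15


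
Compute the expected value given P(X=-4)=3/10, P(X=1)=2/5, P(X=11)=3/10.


E[X] = sum(x * P(x))
= -4*3/10 + 1*2/5 + 11*3/10
= 5/2

5/2


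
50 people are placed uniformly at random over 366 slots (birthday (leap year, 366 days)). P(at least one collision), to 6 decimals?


P(all different) = prod((366-i)/366 for i=0..49) = 0.029927
P(at least one match) = 1 - 0.029927 = 0.970073

0.970073


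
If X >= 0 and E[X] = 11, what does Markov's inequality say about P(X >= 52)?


Markov: P(X >= a) <= E[X]/a
P(X >= 52) <= 11/52

11/52


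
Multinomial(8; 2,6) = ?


8! = 40320
Denominator: 2!=2 * 6!=720
Coefficient = 40320 / 1440 = 28

28


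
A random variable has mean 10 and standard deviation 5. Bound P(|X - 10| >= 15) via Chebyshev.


k = 15/5 = 3
Chebyshev: P(|X-mu| >= k*sigma) <= 1/k^2 = 1/3^2 = 1/9

1/9


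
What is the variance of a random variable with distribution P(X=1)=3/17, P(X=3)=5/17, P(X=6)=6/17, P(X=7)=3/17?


E[X] = 75/17, E[X^2] = 411/17
Var(X) = E[X^2] - (E[X])^2 = 411/17 - (75/17)^2 = 1362/289

1362/289


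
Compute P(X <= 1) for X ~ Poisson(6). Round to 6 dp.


P(X<=1) = e^(-6)*6^0/0! + e^(-6)*6^1/1!
≈ 0.0024787522 + 0.0148725131
= 0.0173512653
≈ 0.017351

0.017351


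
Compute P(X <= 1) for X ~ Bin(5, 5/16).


P(X<=1) = P(X=0) + P(X=1)
= 161051/1048576 + 366025/1048576
= 131769/262144

131769/262144


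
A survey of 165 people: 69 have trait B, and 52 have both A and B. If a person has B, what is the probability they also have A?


P(A|B) = P(A∩B)/P(B) = (52/165)/(69/165) = 52/69

52/69


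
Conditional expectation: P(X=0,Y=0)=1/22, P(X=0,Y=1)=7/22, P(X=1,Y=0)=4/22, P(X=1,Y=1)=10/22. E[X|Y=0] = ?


P(Y=0) = 5/22
E[X|Y=0] = (0*1 + 1*4)/5 = 4/5

4/5


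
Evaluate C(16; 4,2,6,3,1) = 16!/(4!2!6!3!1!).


16! = 20922789888000
Denominator: 4!=24 * 2!=2 * 6!=720 * 3!=6 * 1!=1
Coefficient = 20922789888000 / 207360 = 100900800

100900800


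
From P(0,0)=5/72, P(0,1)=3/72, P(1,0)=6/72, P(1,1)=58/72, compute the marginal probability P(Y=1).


P(Y=1) = P(0,1)+P(1,1) = 3/72 + 58/72 = 61/72

61/72


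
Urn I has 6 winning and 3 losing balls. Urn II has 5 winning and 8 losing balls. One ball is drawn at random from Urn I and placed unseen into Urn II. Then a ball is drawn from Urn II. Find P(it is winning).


P(transfer winning) = 6/9 = 2/3; P(transfer losing) = 1/3
If winning transferred: Urn II has 6 winning of 14, so P(winning|winning moved) = 3/7
If losing transferred: Urn II has 5 winning of 14, so P(winning|losing moved) = 5/14
By total probability: P(winning) = 2/3*3/7 + 1/3*5/14 = 17/42

17/42


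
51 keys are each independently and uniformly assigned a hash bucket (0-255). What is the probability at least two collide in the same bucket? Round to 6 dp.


P(all different) = prod((256-i)/256 for i=0..50) = 0.004774
P(at least one match) = 1 - 0.004774 = 0.995226

0.995226


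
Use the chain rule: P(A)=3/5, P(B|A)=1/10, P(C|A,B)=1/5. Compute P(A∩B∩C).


P(A∩B∩C) = P(A) * P(B|A) * P(C|A∩B)
= 3/5 * 1/10 * 1/5
= 3/50 * 1/5 = 3/250

3/250


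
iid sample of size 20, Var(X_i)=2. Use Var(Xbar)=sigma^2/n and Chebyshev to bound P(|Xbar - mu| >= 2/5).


Var(Xbar) = Var(X)/n = 2/20
Chebyshev: P(|Xbar-mu| >= 2/5) <= Var(Xbar)/(2/5)^2 = (1/10)/(4/25) = 5/8

5/8


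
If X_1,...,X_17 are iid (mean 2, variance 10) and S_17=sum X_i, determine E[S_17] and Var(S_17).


E[S_n] = n*mu = 17*2 = 34
Var(S_n) = n*sigma^2 = 17*10 = 170

E[S_17]=34, Var(S_17)=170


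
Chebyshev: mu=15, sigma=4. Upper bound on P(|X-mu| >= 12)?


k = 12/4 = 3
Chebyshev: P(|X-mu| >= k*sigma) <= 1/k^2 = 1/3^2 = 1/9

1/9


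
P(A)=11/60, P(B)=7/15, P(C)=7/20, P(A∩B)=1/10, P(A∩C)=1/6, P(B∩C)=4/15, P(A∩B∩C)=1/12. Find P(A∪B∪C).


P(A∪B∪C) = P(A)+P(B)+P(C) - P(AB)-P(AC)-P(BC) + P(ABC)
= 11/60+7/15+7/20 - 1/10-1/6-4/15 + 1/12
= 11/20

11/20


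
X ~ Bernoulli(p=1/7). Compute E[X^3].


For Bernoulli: X in {0,1}
E[X^3] = 0^3*(1-1/7) + 1^3*1/7 = 1/7

1/7


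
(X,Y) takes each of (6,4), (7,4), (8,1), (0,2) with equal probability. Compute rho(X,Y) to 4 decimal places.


Cov(X,Y) = 0.5625, Var(X) = 9.6875, Var(Y) = 1.6875
rho = Cov/(sqrt(VarX)*sqrt(VarY)) = 0.1391

0.1391


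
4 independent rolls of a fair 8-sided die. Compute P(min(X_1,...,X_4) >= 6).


P(min >= 6) = P(all X_i >= 6) = (P(X_1 >= 6))^4
= (3/8)^4 = 81/4096

81/4096


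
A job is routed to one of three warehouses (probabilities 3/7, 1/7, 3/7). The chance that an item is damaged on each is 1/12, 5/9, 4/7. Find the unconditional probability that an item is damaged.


P(A) = P(A|B1)P(B1) + P(A|B2)P(B2) + P(A|B3)P(B3)
= 1/12*3/7 + 5/9*1/7 + 4/7*3/7
= 1/28 + 5/63 + 12/49 = 635/1764

635/1764


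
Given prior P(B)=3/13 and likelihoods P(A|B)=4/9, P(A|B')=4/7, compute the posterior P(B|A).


P(A) = P(A|B)P(B) + P(A|B')P(B') = 4/9*3/13 + 4/7*10/13 = 148/273
P(B|A) = P(A|B)P(B)/P(A) = (4/39)/(148/273) = 7/37

7/37


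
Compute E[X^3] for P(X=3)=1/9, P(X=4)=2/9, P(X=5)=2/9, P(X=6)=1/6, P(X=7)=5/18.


E[X^3] = sum(g(x)*P(x))
= 27*1/9 + 64*2/9 + 125*2/9 + 216*1/6 + 343*5/18
= 3173/18

3173/18


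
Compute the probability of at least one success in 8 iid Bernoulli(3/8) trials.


P(at least one) = 1 - P(none)
P(none) = (1 - 3/8)^8 = (5/8)^8 = 390625/16777216
P(at least one) = 1 - 390625/16777216 = 16386591/16777216

16386591/16777216


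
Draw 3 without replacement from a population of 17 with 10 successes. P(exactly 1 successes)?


P(X=1) = C(10,1)*C(7,2) / C(17,3)
= 10*21 / 680
= 210/680 = 21/68

21/68


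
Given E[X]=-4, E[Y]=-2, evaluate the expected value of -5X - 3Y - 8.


E[-5X - 3Y - 8] = -5*E[X] - 3*E[Y] - 8
= (-5)*(-4) + (-3)*(-2) + (-8)
= 20 + 6 - 8 = 18

18


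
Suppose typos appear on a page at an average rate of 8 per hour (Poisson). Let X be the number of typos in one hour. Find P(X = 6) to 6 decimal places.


P(X=6) = e^(-8) * 8^6 / 6!
≈ 0.0003354626279 * 262144 / 720
≈ 0.122138

0.122138


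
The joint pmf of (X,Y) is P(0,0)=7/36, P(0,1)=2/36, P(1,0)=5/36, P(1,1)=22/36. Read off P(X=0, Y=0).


Read from table: P(X=0, Y=0) = 7/36

7/36


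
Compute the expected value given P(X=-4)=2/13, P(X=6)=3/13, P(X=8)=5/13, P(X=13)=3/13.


E[X] = sum(x * P(x))
= -4*2/13 + 6*3/13 + 8*5/13 + 13*3/13
= 89/13

89/13


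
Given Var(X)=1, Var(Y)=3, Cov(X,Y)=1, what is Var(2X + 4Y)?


Var(2X + 4Y) = 2^2*Var(X) + 4^2*Var(Y) + 2*2*4*Cov(X,Y)
= 4*1 + 16*3 + 16*1
= 4 + 48 + 16 = 68

68


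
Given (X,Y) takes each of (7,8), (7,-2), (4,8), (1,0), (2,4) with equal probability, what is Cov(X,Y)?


E[X]=21/5, E[Y]=18/5, E[XY]=82/5
Cov(X,Y) = E[XY] - E[X]E[Y] = 82/5 - 21/5*18/5 = 32/25

32/25


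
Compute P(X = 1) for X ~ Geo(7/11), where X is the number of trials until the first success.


P(X=1) = (1-p)^0 * p = (4/11)^0 * 7/11
= 1 * 7/11 = 7/11

7/11


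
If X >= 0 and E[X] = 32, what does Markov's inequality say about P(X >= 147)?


Markov: P(X >= a) <= E[X]/a
P(X >= 147) <= 32/147

32/147


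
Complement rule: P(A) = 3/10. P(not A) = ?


P(A') = 1 - P(A) = 1 - 3/10 = 7/10

7/10


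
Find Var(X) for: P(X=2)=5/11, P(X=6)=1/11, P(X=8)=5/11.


E[X] = 56/11, E[X^2] = 376/11
Var(X) = E[X^2] - (E[X])^2 = 376/11 - (56/11)^2 = 1000/121

1000/121


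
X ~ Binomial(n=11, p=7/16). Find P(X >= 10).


P(X>=10) = P(X=10) + P(X=11)
= 27965049651/17592186044416 + 1977326743/17592186044416
= 14971188197/8796093022208

14971188197/8796093022208


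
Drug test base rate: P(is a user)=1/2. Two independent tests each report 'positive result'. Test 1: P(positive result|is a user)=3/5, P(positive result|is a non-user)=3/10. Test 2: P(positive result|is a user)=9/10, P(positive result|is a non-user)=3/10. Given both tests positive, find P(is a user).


After test 1: P(+) = 3/5*1/2 + 3/10*1/2 = 9/20
P(B|+) = (3/10)/(9/20) = 2/3
After test 2 (use post1 as new prior): P(+) = 9/10*2/3 + 3/10*1/3 = 7/10
P(B|+,+) = (3/5)/(7/10) = 6/7

6/7


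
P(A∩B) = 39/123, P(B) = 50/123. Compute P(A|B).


P(A|B) = P(A∩B)/P(B) = (39/123)/(50/123) = 39/50

39/50


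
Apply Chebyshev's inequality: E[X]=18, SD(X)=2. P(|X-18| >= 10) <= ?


k = 10/2 = 5
Chebyshev: P(|X-mu| >= k*sigma) <= 1/k^2 = 1/5^2 = 1/25

1/25


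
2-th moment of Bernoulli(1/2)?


For Bernoulli: X in {0,1}
E[X^2] = 0^2*(1-1/2) + 1^2*1/2 = 1/2

1/2


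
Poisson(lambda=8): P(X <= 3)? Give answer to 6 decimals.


P(X<=3) = e^(-8)*8^0/0! + e^(-8)*8^1/1! + e^(-8)*8^2/2! + e^(-8)*8^3/3!
≈ 0.0003354626 + 0.0026837010 + 0.0107348041 + 0.0286261442
= 0.0423801119
≈ 0.042380

0.042380


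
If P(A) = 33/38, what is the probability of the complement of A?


P(A') = 1 - P(A) = 1 - 33/38 = 5/38

5/38


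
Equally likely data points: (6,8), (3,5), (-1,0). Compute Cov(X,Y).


E[X]=8/3, E[Y]=13/3, E[XY]=21
Cov(X,Y) = E[XY] - E[X]E[Y] = 21 - 8/3*13/3 = 85/9

85/9


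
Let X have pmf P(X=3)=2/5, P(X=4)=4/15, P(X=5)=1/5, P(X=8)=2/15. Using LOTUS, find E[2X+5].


E[2X+5] = sum(g(x)*P(x))
= 11*2/5 + 13*4/15 + 15*1/5 + 21*2/15
= 41/3

41/3


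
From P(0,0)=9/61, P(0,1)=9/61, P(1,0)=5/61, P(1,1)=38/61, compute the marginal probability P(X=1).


P(X=1) = P(1,0)+P(1,1) = 5/61 + 38/61 = 43/61

43/61


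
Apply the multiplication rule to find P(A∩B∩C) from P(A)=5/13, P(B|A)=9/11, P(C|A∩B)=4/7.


P(A∩B∩C) = P(A) * P(B|A) * P(C|A∩B)
= 5/13 * 9/11 * 4/7
= 45/143 * 4/7 = 180/1001

180/1001


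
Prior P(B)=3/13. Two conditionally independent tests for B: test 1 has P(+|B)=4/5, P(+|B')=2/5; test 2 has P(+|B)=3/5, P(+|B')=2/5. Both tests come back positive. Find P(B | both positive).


After test 1: P(+) = 4/5*3/13 + 2/5*10/13 = 32/65
P(B|+) = (12/65)/(32/65) = 3/8
After test 2 (use post1 as new prior): P(+) = 3/5*3/8 + 2/5*5/8 = 19/40
P(B|+,+) = (9/40)/(19/40) = 9/19

9/19


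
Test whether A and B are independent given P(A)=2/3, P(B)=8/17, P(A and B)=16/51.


P(A)*P(B) = 2/3*8/17 = 16/51
P(A∩B) = 16/51, which equals P(A)P(B), so independent

Yes, A and B are independent


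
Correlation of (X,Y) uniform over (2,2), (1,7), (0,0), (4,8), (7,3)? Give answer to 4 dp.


Cov(X,Y) = 1.6000, Var(X) = 6.1600, Var(Y) = 9.2000
rho = Cov/(sqrt(VarX)*sqrt(VarY)) = 0.2125

0.2125


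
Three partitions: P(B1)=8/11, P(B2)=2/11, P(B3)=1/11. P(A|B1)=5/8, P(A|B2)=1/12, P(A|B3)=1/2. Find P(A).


P(A) = P(A|B1)P(B1) + P(A|B2)P(B2) + P(A|B3)P(B3)
= 5/8*8/11 + 1/12*2/11 + 1/2*1/11
= 5/11 + 1/66 + 1/22 = 17/33

17/33


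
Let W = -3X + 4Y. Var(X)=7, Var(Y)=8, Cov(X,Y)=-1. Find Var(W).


Var(-3X + 4Y) = (-3)^2*Var(X) + 4^2*Var(Y) + 2*(-3)*4*Cov(X,Y)
= 9*7 + 16*8 - 24*(-1)
= 63 + 128 + 24 = 215

215


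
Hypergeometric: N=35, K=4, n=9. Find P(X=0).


P(X=0) = C(4,0)*C(31,9) / C(35,9)
= 1*20160075 / 70607460
= 20160075/70607460 = 1495/5236

1495/5236


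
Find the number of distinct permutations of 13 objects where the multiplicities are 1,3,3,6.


13! = 6227020800
Denominator: 1!=1 * 3!=6 * 3!=6 * 6!=720
Coefficient = 6227020800 / 25920 = 240240

240240


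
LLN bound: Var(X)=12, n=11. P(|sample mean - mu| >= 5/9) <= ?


Var(Xbar) = Var(X)/n = 12/11
Chebyshev: P(|Xbar-mu| >= 5/9) <= Var(Xbar)/(5/9)^2 = (12/11)/(25/81) = 972/275
Bound exceeds 1, so trivial bound: 1

1


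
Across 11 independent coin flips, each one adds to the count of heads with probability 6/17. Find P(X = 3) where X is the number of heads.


P(X=3) = C(11,3) * p^3 * (1-p)^8
= 165 * 216/4913 * 214358881/6975757441
= 7639750518840/34271896307633

7639750518840/34271896307633


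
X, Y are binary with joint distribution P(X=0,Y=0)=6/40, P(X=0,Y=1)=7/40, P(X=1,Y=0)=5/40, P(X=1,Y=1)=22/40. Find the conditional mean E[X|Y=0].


P(Y=0) = 11/40
E[X|Y=0] = (0*6 + 1*5)/11 = 5/11

5/11


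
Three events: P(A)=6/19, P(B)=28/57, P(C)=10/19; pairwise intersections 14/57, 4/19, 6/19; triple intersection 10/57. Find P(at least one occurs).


P(A∪B∪C) = P(A)+P(B)+P(C) - P(AB)-P(AC)-P(BC) + P(ABC)
= 6/19+28/57+10/19 - 14/57-4/19-6/19 + 10/57
= 14/19

14/19


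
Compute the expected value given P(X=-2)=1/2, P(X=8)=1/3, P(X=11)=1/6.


E[X] = sum(x * P(x))
= -2*1/2 + 8*1/3 + 11*1/6
= 7/2

7/2


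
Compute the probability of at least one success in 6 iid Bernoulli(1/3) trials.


P(at least one) = 1 - P(none)
P(none) = (1 - 1/3)^6 = (2/3)^6 = 64/729
P(at least one) = 1 - 64/729 = 665/729

665/729


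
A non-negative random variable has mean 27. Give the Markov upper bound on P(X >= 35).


Markov: P(X >= a) <= E[X]/a
P(X >= 35) <= 27/35

27/35


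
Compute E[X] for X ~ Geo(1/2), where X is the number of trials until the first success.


For geometric (trials until first success), E[X] = 1/p = 1/(1/2) = 2

2


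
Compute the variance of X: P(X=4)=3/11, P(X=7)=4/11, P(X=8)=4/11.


E[X] = 72/11, E[X^2] = 500/11
Var(X) = E[X^2] - (E[X])^2 = 500/11 - (72/11)^2 = 316/121

316/121


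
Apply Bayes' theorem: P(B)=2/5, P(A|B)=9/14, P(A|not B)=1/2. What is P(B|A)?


P(A) = P(A|B)P(B) + P(A|B')P(B') = 9/14*2/5 + 1/2*3/5 = 39/70
P(B|A) = P(A|B)P(B)/P(A) = (9/35)/(39/70) = 6/13

6/13


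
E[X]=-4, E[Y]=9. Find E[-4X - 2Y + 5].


E[-4X - 2Y + 5] = -4*E[X] - 2*E[Y] + 5
= (-4)*(-4) + (-2)*(9) + (5)
= 16 - 18 + 5 = 3

3


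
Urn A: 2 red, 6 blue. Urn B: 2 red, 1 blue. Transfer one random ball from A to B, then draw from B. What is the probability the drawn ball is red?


P(transfer red) = 2/8 = 1/4; P(transfer blue) = 3/4
If red transferred: Urn II has 3 red of 4, so P(red|red moved) = 3/4
If blue transferred: Urn II has 2 red of 4, so P(red|blue moved) = 1/2
By total probability: P(red) = 1/4*3/4 + 3/4*1/2 = 9/16

9/16


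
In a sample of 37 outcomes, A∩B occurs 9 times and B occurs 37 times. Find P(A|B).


P(A|B) = P(A∩B)/P(B) = (9/37)/(37/37) = 9/37

9/37


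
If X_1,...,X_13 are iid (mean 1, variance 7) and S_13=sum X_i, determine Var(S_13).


By independence, Var(S_n) = n*Var(X_1) = 13*7 = 91

91


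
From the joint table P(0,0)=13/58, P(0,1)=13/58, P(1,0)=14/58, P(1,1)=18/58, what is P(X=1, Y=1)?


Read from table: P(X=1, Y=1) = 18/58 = 9/29

9/29


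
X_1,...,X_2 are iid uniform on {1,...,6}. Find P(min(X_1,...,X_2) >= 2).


P(min >= 2) = P(all X_i >= 2) = (P(X_1 >= 2))^2
= (5/6)^2 = 25/36

25/36


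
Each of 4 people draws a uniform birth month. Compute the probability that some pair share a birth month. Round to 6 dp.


P(all different) = prod((12-i)/12 for i=0..3) = 0.572917
P(at least one match) = 1 - 0.572917 = 0.427083

0.427083


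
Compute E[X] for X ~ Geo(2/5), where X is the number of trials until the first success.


For geometric (trials until first success), E[X] = 1/p = 1/(2/5) = 5/2

5/2


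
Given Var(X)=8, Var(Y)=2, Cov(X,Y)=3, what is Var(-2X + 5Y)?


Var(-2X + 5Y) = (-2)^2*Var(X) + 5^2*Var(Y) + 2*(-2)*5*Cov(X,Y)
= 4*8 + 25*2 - 20*3
= 32 + 50 - 60 = 22

22


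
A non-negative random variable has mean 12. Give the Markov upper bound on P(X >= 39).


Markov: P(X >= a) <= E[X]/a
P(X >= 39) <= 12/39 = 4/13

4/13


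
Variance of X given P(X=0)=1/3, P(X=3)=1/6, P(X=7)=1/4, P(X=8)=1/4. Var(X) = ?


E[X] = 17/4, E[X^2] = 119/4
Var(X) = E[X^2] - (E[X])^2 = 119/4 - (17/4)^2 = 187/16

187/16


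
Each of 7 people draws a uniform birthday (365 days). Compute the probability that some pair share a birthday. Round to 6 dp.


P(all different) = prod((365-i)/365 for i=0..6) = 0.943764
P(at least one match) = 1 - 0.943764 = 0.056236

0.056236


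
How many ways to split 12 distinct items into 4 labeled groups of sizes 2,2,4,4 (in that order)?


12! = 479001600
Denominator: 2!=2 * 2!=2 * 4!=24 * 4!=24
Coefficient = 479001600 / 2304 = 207900

207900


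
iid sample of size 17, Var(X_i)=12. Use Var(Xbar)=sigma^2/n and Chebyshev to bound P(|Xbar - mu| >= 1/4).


Var(Xbar) = Var(X)/n = 12/17
Chebyshev: P(|Xbar-mu| >= 1/4) <= Var(Xbar)/(1/4)^2 = (12/17)/(1/16) = 192/17
Bound exceeds 1, so trivial bound: 1

1
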